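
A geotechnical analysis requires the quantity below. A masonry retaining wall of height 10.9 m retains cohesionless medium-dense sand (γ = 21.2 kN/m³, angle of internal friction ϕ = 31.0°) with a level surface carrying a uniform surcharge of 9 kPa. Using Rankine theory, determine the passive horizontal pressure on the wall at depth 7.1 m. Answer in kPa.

K_p = (1 + sin φ)/(1 − sin φ) = 3.124.
σ_v = γz + q = 21.2 × 7.1 + 9 = 159.5 kPa.
σ_h = K_p σ_v = 3.124 × 159.5 = 498.3 kPa.

498 kPa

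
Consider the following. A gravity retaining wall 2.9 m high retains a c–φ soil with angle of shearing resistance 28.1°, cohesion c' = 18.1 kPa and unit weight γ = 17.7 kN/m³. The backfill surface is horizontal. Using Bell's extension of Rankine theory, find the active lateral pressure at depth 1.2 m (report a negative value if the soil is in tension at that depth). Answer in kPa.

K_a = (1 − sin φ)/(1 + sin φ) = 0.3596.
σ_a = K_a γ z − 2c√K_a = 0.3596×17.7×1.2 − 2×18.1×0.5997 = -14.07 kPa.

-14.1 kPa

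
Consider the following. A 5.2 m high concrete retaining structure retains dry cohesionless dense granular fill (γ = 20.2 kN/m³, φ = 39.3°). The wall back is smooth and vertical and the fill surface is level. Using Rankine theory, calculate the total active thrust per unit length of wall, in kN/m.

61.3 kN/m

K_a = tan²(45° − φ/2) = 0.2245.
P_a = ½ K_a γ H² = 0.5 × 0.2245 × 20.2 × 5.2² = 61.30 kN/m.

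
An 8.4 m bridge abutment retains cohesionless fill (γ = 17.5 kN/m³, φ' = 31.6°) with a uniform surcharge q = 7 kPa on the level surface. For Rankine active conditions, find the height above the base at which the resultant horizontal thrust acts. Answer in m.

2.92 m

K_a = 0.3123.
Triangular part P₁ = ½K_aγH² = 192.8 at H/3 = 2.800 m; rectangular part P₂ = K_a q H = 18.37 at H/2 = 4.200 m.
ȳ = (P₁·2.800 + P₂·4.200)/(P₁+P₂) = 2.922 m.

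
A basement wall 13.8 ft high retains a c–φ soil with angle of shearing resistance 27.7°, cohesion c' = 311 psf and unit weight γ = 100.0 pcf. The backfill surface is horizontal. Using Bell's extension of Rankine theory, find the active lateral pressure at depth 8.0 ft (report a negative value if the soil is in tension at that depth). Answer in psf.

K_a = (1 − sin φ)/(1 + sin φ) = 0.3653.
σ_a = K_a γ z − 2c√K_a = 0.3653×100.0×8.0 − 2×311×0.6044 = -83.69 psf.

-83.7 psf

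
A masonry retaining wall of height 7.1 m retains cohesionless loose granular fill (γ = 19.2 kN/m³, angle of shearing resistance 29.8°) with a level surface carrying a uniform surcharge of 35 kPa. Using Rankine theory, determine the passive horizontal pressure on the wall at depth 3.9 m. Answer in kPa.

327 kPa

K_p = (1 + sin φ)/(1 − sin φ) = 2.976.
σ_v = γz + q = 19.2 × 3.9 + 35 = 109.9 kPa.
σ_h = K_p σ_v = 2.976 × 109.9 = 327.0 kPa.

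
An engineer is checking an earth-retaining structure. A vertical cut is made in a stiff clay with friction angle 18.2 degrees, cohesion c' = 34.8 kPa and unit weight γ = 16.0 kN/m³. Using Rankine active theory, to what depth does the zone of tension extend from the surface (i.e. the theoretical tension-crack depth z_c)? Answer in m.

6.01 m

K_a = tan²(45° − 18.2°/2) = 0.5240; √K_a = 0.7239.
The active pressure is zero where K_a γ z = 2c√K_a, so z_c = 2c/(γ√K_a) = 2×34.8/(16.0×0.7239) = 6.009 m.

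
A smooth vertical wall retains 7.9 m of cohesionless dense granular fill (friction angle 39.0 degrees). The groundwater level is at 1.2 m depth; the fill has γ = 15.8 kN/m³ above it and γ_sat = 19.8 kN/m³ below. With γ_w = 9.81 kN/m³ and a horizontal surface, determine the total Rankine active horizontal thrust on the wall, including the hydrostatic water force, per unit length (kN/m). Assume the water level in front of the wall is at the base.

303 kN/m

K_a = tan²(45° − φ/2) = 0.2275.
γ' = 19.8 − 9.81 = 9.990 kN/m³. Depth below WT = 6.7 m.
σ'_h at WT = K_a γ d_w = 4.314 kPa; at base = 4.314 + K_a γ' × 6.7 = 19.54 kPa.
P₁ (0–1.2 m) = ½×4.314×1.2 = 2.588. P₂ (1.2–7.9 m) = ½(4.314+19.54)×6.7 = 79.91.
P_w = ½ γ_w h₂² = 0.5×9.81×6.7² = 220.2. Total = 2.588+79.91+220.2 = 302.7 kN/m.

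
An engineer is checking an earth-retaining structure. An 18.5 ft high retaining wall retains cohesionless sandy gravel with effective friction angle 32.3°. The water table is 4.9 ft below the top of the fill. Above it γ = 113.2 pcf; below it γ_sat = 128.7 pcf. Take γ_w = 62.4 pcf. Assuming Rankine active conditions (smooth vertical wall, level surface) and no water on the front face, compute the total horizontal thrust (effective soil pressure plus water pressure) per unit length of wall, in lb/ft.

K_a = tan²(45° − φ/2) = 0.3035.
γ' = 128.7 − 62.4 = 66.30 pcf. Depth below WT = 13.6 ft.
σ'_h at WT = K_a γ d_w = 168.3 psf; at base = 168.3 + K_a γ' × 13.6 = 442.0 psf.
P₁ (0–4.9 ft) = ½×168.3×4.9 = 412.4. P₂ (4.9–18.5 ft) = ½(168.3+442.0)×13.6 = 4150.
P_w = ½ γ_w h₂² = 0.5×62.4×13.6² = 5771. Total = 412.4+4150+5771 = 10330 lb/ft.

10300 lb/ft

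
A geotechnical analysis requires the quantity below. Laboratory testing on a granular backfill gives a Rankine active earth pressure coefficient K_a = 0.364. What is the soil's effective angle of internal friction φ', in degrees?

K_a = tan²(45° − φ/2) ⇒ 45° − φ/2 = arctan(√0.364) = 31.10°.
φ = 2(45° − 31.10°) = 27.79°.

27.8°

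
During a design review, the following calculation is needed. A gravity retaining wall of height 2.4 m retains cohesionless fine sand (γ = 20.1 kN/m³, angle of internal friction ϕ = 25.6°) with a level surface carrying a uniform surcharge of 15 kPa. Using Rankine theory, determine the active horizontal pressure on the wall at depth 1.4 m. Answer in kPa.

17.1 kPa

K_a = (1 − sin φ)/(1 + sin φ) = 0.3966.
σ_v = γz + q = 20.1 × 1.4 + 15 = 43.14 kPa.
σ_h = K_a σ_v = 0.3966 × 43.14 = 17.11 kPa.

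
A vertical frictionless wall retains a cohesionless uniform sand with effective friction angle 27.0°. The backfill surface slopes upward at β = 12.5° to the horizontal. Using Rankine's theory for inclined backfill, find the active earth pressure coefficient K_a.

K_a = cos β · (cos β − √(cos²β − cos²φ)) / (cos β + √(cos²β − cos²φ)).
cos β = 0.9763, cos φ = 0.8910, √(cos²β − cos²φ) = 0.3991.
K_a = 0.9763 × (0.9763 − 0.3991)/(0.9763 + 0.3991) = 0.4097.

0.410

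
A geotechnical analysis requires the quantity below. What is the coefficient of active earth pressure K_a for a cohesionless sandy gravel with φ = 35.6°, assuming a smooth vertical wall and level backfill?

K_a = (1 − sin φ)/(1 + sin φ) = (1 − sin 35.6°)/(1 + sin 35.6°) = 0.2641.

0.264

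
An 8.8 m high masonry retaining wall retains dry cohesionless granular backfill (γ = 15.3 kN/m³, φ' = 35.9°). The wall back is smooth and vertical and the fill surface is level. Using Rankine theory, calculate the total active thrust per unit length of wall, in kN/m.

154 kN/m

K_a = tan²(45° − φ/2) = 0.2607.
P_a = ½ K_a γ H² = 0.5 × 0.2607 × 15.3 × 8.8² = 154.5 kN/m.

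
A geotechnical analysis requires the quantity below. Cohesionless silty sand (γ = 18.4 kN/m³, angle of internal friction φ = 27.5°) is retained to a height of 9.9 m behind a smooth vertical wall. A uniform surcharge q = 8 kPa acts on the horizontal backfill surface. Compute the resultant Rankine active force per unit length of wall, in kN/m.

K_a = tan²(45° − φ/2) = 0.3682.
Soil triangle: ½ K_a γ H² = 0.5×0.3682×18.4×9.9² = 332.0 kN/m.
Surcharge rectangle: K_a q H = 0.3682×8×9.9 = 29.16 kN/m.
Total = 332.0 + 29.16 = 361.2 kN/m.

361 kN/m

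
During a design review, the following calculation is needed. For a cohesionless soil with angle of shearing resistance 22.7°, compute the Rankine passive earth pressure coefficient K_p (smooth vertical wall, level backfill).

K_p = (1 + sin φ)/(1 − sin φ) = tan²(45° + 22.7°/2) = 2.257.

2.26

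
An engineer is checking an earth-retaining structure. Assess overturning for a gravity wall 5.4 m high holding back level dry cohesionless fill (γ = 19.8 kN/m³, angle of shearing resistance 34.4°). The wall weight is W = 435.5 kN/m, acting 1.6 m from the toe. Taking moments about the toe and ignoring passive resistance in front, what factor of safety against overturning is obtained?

K_a = tan²(45° − 34.4°/2) = 0.2780.
P_a = ½K_aγH² = 0.5×0.2780×19.8×5.4² = 80.25 kN/m, acting at H/3 = 1.800 m above the base.
Overturning moment M_o = P_a × H/3 = 80.25 × 1.800 = 144.4.
Resisting moment M_r = W × 1.6 = 435.5 × 1.6 = 696.8.
FS_overturning = M_r/M_o = 696.8/144.4 = 4.824.

4.82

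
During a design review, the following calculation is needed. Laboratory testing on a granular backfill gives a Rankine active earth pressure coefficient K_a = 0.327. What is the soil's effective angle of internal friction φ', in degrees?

30.5°

K_a = tan²(45° − φ/2) ⇒ 45° − φ/2 = arctan(√0.327) = 29.76°.
φ = 2(45° − 29.76°) = 30.47°.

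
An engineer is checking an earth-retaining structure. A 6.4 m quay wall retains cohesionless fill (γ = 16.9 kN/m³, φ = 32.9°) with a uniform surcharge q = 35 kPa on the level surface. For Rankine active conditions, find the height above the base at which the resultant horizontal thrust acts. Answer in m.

K_a = 0.2960.
Triangular part P₁ = ½K_aγH² = 102.5 at H/3 = 2.133 m; rectangular part P₂ = K_a q H = 66.31 at H/2 = 3.200 m.
ȳ = (P₁·2.133 + P₂·3.200)/(P₁+P₂) = 2.552 m.

2.55 m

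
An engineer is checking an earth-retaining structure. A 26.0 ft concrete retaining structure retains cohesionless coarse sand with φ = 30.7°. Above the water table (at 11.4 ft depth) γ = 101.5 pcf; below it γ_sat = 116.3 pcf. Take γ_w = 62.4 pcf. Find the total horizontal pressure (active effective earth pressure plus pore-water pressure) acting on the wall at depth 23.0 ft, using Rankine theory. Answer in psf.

1300 psf

K_a = (1 − sin φ)/(1 + sin φ) = 0.3240.
γ' = 116.3 − 62.4 = 53.90 pcf.
Effective vertical stress at 23.0 ft: σ'_v = 101.5×11.4 + 53.90×11.6 = 1782 psf.
σ'_h = K_a σ'_v = 0.3240 × 1782 = 577.5 psf; u = γ_w × 11.6 = 723.8 psf.
Total σ_h = 577.5 + 723.8 = 1301 psf.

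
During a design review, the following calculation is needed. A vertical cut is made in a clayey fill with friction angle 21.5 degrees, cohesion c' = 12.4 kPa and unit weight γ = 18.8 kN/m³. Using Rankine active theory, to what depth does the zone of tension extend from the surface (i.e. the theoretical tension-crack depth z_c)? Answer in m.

K_a = tan²(45° − 21.5°/2) = 0.4636; √K_a = 0.6809.
The active pressure is zero where K_a γ z = 2c√K_a, so z_c = 2c/(γ√K_a) = 2×12.4/(18.8×0.6809) = 1.937 m.

1.94 m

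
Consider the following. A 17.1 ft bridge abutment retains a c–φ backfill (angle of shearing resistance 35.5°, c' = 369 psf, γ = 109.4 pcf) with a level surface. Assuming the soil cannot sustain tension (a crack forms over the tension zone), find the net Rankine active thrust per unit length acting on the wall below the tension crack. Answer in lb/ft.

232 lb/ft

K_a = 0.2653; √K_a = 0.5150.
Tension-crack depth z_c = 2c/(γ√K_a) = 2×369/(109.4×0.5150) = 13.10 ft.
σ_a at base = K_a γ H − 2c√K_a = 0.2653×109.4×17.1 − 2×369×0.5150 = 116.1 psf.
P_a = ½ × 116.1 × (H − z_c) = 0.5×116.1×4.002 = 232.4 lb/ft.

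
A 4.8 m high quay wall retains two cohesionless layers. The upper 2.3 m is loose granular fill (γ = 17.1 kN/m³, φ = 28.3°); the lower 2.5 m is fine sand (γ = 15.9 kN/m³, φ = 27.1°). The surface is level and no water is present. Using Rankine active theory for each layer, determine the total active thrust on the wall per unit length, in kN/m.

K_a1 = tan²(45°−28.3°/2) = 0.3568; K_a2 = tan²(45°−27.1°/2) = 0.3741.
Layer 1: σ at base = K_a1 γ₁ h₁ = 14.03 kPa; P₁ = ½×14.03×2.3 = 16.14.
Layer 2: σ_v at top = γ₁h₁ = 39.33; σ_h top = K_a2×39.33 = 14.71; σ_h base = K_a2×(39.33+15.9×2.5) = 29.58.
P₂ = ½(14.71+29.58)×2.5 = 55.36. Total P_a = 16.14+55.36 = 71.50 kN/m.

71.5 kN/m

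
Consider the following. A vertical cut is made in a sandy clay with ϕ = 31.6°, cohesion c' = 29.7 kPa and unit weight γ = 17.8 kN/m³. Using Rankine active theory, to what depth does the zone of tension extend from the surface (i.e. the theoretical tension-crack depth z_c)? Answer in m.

K_a = tan²(45° − 31.6°/2) = 0.3123; √K_a = 0.5589.
The active pressure is zero where K_a γ z = 2c√K_a, so z_c = 2c/(γ√K_a) = 2×29.7/(17.8×0.5589) = 5.971 m.

5.97 m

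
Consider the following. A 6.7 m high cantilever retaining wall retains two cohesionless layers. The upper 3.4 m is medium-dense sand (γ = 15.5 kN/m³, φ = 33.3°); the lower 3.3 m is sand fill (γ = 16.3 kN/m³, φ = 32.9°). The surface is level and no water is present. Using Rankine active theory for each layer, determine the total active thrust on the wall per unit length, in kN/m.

K_a1 = tan²(45°−33.3°/2) = 0.2911; K_a2 = tan²(45°−32.9°/2) = 0.2960.
Layer 1: σ at base = K_a1 γ₁ h₁ = 15.34 kPa; P₁ = ½×15.34×3.4 = 26.08.
Layer 2: σ_v at top = γ₁h₁ = 52.70; σ_h top = K_a2×52.70 = 15.60; σ_h base = K_a2×(52.70+16.3×3.3) = 31.52.
P₂ = ½(15.60+31.52)×3.3 = 77.76. Total P_a = 26.08+77.76 = 103.8 kN/m.

104 kN/m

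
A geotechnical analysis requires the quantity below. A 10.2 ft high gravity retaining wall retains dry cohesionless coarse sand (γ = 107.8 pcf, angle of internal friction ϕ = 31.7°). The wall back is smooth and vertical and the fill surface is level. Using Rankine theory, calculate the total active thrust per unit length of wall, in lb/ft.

1740 lb/ft

K_a = tan²(45° − φ/2) = 0.3111.
P_a = ½ K_a γ H² = 0.5 × 0.3111 × 107.8 × 10.2² = 1744 lb/ft.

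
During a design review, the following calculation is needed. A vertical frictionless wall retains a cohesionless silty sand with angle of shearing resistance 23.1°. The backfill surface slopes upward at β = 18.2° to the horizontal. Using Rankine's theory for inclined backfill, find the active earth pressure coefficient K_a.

0.570

K_a = cos β · (cos β − √(cos²β − cos²φ)) / (cos β + √(cos²β − cos²φ)).
cos β = 0.9500, cos φ = 0.9198, √(cos²β − cos²φ) = 0.2374.
K_a = 0.9500 × (0.9500 − 0.2374)/(0.9500 + 0.2374) = 0.5701.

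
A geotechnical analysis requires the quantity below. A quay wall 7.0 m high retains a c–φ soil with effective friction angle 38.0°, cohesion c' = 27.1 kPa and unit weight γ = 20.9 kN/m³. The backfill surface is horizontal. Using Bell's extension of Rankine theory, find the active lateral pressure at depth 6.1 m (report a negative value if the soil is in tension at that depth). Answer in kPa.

K_a = (1 − sin φ)/(1 + sin φ) = 0.2379.
σ_a = K_a γ z − 2c√K_a = 0.2379×20.9×6.1 − 2×27.1×0.4877 = 3.893 kPa.

3.89 kPa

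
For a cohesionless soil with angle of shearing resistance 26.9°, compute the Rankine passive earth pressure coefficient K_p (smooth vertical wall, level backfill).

2.65

K_p = (1 + sin φ)/(1 − sin φ) = tan²(45° + 26.9°/2) = 2.653.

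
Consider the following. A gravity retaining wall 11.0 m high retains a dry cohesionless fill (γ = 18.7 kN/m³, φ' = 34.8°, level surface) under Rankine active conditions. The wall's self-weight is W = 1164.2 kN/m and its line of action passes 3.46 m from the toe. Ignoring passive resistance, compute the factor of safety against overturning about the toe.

3.55

K_a = tan²(45° − 34.8°/2) = 0.2733.
P_a = ½K_aγH² = 0.5×0.2733×18.7×11.0² = 309.2 kN/m, acting at H/3 = 3.667 m above the base.
Overturning moment M_o = P_a × H/3 = 309.2 × 3.667 = 1134.
Resisting moment M_r = W × 3.46 = 1164.2 × 3.46 = 4028.
FS_overturning = M_r/M_o = 4028/1134 = 3.553.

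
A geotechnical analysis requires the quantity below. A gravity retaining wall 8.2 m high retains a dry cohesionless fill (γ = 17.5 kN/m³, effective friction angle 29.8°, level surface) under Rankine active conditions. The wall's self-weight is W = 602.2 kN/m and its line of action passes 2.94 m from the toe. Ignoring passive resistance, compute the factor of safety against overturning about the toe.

3.28

K_a = tan²(45° − 29.8°/2) = 0.3360.
P_a = ½K_aγH² = 0.5×0.3360×17.5×8.2² = 197.7 kN/m, acting at H/3 = 2.733 m above the base.
Overturning moment M_o = P_a × H/3 = 197.7 × 2.733 = 540.4.
Resisting moment M_r = W × 2.94 = 602.2 × 2.94 = 1770.
FS_overturning = M_r/M_o = 1770/540.4 = 3.276.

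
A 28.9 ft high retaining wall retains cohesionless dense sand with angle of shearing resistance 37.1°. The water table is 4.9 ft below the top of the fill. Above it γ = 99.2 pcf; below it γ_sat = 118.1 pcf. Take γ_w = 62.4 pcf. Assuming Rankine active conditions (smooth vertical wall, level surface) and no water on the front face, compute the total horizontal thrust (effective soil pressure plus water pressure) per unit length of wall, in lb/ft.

K_a = tan²(45° − φ/2) = 0.2475.
γ' = 118.1 − 62.4 = 55.70 pcf. Depth below WT = 24.0 ft.
σ'_h at WT = K_a γ d_w = 120.3 psf; at base = 120.3 + K_a γ' × 24.0 = 451.2 psf.
P₁ (0–4.9 ft) = ½×120.3×4.9 = 294.7. P₂ (4.9–28.9 ft) = ½(120.3+451.2)×24.0 = 6858.
P_w = ½ γ_w h₂² = 0.5×62.4×24.0² = 17970. Total = 294.7+6858+17970 = 25120 lb/ft.

25100 lb/ft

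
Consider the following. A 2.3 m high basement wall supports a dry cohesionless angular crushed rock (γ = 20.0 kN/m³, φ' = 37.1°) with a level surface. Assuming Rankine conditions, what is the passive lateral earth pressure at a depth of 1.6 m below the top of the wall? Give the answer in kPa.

K_p = (1 + sin φ)/(1 − sin φ) = 4.040.
σ_h = K_p γ z = 4.040 × 20.0 × 1.6 = 129.3 kPa.

129 kPa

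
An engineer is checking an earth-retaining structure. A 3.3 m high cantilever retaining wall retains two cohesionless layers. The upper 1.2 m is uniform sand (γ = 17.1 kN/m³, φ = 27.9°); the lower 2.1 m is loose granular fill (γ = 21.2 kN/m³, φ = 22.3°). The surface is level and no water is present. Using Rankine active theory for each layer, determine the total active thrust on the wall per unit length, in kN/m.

K_a1 = tan²(45°−27.9°/2) = 0.3625; K_a2 = tan²(45°−22.3°/2) = 0.4498.
Layer 1: σ at base = K_a1 γ₁ h₁ = 7.438 kPa; P₁ = ½×7.438×1.2 = 4.463.
Layer 2: σ_v at top = γ₁h₁ = 20.52; σ_h top = K_a2×20.52 = 9.231; σ_h base = K_a2×(20.52+21.2×2.1) = 29.26.
P₂ = ½(9.231+29.26)×2.1 = 40.41. Total P_a = 4.463+40.41 = 44.88 kN/m.

44.9 kN/m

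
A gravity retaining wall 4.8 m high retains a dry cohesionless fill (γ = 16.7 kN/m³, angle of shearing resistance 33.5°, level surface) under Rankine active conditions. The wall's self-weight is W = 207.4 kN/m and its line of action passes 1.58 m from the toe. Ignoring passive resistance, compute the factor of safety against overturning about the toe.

3.69

K_a = tan²(45° − 33.5°/2) = 0.2887.
P_a = ½K_aγH² = 0.5×0.2887×16.7×4.8² = 55.54 kN/m, acting at H/3 = 1.600 m above the base.
Overturning moment M_o = P_a × H/3 = 55.54 × 1.600 = 88.87.
Resisting moment M_r = W × 1.58 = 207.4 × 1.58 = 327.7.
FS_overturning = M_r/M_o = 327.7/88.87 = 3.687.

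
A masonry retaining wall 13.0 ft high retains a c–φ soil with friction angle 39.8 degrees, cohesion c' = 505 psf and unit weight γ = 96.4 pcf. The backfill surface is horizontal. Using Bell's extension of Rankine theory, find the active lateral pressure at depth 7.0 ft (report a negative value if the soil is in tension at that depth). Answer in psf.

K_a = (1 − sin φ)/(1 + sin φ) = 0.2194.
σ_a = K_a γ z − 2c√K_a = 0.2194×96.4×7.0 − 2×505×0.4684 = -325.0 psf.

-325 psf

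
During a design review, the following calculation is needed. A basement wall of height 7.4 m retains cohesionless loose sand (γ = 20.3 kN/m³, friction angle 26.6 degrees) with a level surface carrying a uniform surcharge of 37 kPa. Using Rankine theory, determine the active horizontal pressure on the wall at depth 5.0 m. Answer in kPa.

52.8 kPa

K_a = (1 − sin φ)/(1 + sin φ) = 0.3814.
σ_v = γz + q = 20.3 × 5.0 + 37 = 138.5 kPa.
σ_h = K_a σ_v = 0.3814 × 138.5 = 52.83 kPa.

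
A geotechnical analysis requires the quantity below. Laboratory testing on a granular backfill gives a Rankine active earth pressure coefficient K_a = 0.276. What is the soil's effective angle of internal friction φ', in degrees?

K_a = tan²(45° − φ/2) ⇒ 45° − φ/2 = arctan(√0.276) = 27.72°.
φ = 2(45° − 27.72°) = 34.57°.

34.6°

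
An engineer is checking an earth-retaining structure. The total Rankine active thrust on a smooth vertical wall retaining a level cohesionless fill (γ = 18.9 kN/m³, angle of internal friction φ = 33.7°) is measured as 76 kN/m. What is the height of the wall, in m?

K_a = 0.2863. P_a = ½ K_a γ H² ⇒ H = √(2P_a/(K_a γ)).
H = √(2×76/(0.2863×18.9)) = 5.300 m.

5.30 m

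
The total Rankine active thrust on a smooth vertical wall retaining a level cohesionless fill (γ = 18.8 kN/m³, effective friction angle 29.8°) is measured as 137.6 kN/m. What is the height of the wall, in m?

6.60 m

K_a = 0.3360. P_a = ½ K_a γ H² ⇒ H = √(2P_a/(K_a γ)).
H = √(2×137.6/(0.3360×18.8)) = 6.600 m.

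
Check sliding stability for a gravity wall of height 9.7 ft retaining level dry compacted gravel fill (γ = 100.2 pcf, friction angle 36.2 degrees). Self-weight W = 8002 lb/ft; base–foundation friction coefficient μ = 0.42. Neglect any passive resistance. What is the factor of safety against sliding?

2.77

K_a = tan²(45° − 36.2°/2) = 0.2574.
P_a = ½K_aγH² = 0.5×0.2574×100.2×9.7² = 1213 lb/ft, acting at H/3 = 3.233 ft above the base.
FS_sliding = μW / P_a = 0.42×8002 / 1213 = 2.770.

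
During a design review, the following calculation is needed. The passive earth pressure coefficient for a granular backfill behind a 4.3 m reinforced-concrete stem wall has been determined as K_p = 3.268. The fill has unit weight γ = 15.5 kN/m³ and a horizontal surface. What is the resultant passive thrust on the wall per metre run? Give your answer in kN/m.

468 kN/m

P = ½ K_p γ H² = 0.5 × 3.268 × 15.5 × 4.3² = 468.3 kN/m.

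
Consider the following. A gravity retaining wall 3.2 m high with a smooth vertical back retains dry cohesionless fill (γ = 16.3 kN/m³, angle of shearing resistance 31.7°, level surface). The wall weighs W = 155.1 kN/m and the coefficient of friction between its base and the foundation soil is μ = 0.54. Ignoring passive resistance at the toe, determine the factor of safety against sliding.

3.23

K_a = tan²(45° − 31.7°/2) = 0.3111.
P_a = ½K_aγH² = 0.5×0.3111×16.3×3.2² = 25.96 kN/m, acting at H/3 = 1.067 m above the base.
FS_sliding = μW / P_a = 0.54×155.1 / 25.96 = 3.226.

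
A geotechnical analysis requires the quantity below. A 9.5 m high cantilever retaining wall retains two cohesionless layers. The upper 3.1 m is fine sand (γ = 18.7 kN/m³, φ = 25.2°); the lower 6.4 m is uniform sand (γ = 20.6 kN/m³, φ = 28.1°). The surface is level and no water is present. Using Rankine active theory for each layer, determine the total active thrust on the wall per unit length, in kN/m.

321 kN/m

K_a1 = tan²(45°−25.2°/2) = 0.4027; K_a2 = tan²(45°−28.1°/2) = 0.3596.
Layer 1: σ at base = K_a1 γ₁ h₁ = 23.35 kPa; P₁ = ½×23.35×3.1 = 36.19.
Layer 2: σ_v at top = γ₁h₁ = 57.97; σ_h top = K_a2×57.97 = 20.85; σ_h base = K_a2×(57.97+20.6×6.4) = 68.26.
P₂ = ½(20.85+68.26)×6.4 = 285.1. Total P_a = 36.19+285.1 = 321.3 kN/m.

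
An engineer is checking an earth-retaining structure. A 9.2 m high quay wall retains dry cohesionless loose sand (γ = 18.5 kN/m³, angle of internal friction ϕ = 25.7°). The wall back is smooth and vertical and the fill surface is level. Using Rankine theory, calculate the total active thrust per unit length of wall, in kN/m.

309 kN/m

K_a = tan²(45° − φ/2) = 0.3950.
P_a = ½ K_a γ H² = 0.5 × 0.3950 × 18.5 × 9.2² = 309.3 kN/m.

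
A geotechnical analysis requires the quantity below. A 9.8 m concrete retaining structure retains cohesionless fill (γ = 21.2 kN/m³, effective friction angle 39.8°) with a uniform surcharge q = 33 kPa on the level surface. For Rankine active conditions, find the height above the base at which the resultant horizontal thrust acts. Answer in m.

3.66 m

K_a = 0.2194.
Triangular part P₁ = ½K_aγH² = 223.4 at H/3 = 3.267 m; rectangular part P₂ = K_a q H = 70.96 at H/2 = 4.900 m.
ȳ = (P₁·3.267 + P₂·4.900)/(P₁+P₂) = 3.660 m.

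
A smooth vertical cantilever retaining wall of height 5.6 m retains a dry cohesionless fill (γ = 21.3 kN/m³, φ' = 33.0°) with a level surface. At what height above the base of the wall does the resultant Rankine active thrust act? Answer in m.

K_a = 0.2948.
The pressure distribution is triangular, so the resultant acts at H/3 above the base = 5.6/3 = 1.867 m.

1.87 m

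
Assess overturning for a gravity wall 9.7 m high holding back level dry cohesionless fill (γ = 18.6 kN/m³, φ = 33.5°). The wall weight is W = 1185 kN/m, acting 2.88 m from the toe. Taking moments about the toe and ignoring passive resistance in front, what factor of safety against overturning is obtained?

K_a = tan²(45° − 33.5°/2) = 0.2887.
P_a = ½K_aγH² = 0.5×0.2887×18.6×9.7² = 252.6 kN/m, acting at H/3 = 3.233 m above the base.
Overturning moment M_o = P_a × H/3 = 252.6 × 3.233 = 816.8.
Resisting moment M_r = W × 2.88 = 1185 × 2.88 = 3413.
FS_overturning = M_r/M_o = 3413/816.8 = 4.178.

4.18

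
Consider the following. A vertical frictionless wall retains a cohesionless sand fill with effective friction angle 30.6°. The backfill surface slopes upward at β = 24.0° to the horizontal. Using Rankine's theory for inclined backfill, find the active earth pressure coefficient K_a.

0.455

K_a = cos β · (cos β − √(cos²β − cos²φ)) / (cos β + √(cos²β − cos²φ)).
cos β = 0.9135, cos φ = 0.8607, √(cos²β − cos²φ) = 0.3061.
K_a = 0.9135 × (0.9135 − 0.3061)/(0.9135 + 0.3061) = 0.4550.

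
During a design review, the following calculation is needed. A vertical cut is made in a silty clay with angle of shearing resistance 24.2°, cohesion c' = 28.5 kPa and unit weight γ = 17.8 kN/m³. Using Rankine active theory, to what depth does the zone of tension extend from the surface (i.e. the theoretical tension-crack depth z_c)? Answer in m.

K_a = tan²(45° − 24.2°/2) = 0.4185; √K_a = 0.6469.
The active pressure is zero where K_a γ z = 2c√K_a, so z_c = 2c/(γ√K_a) = 2×28.5/(17.8×0.6469) = 4.950 m.

4.95 m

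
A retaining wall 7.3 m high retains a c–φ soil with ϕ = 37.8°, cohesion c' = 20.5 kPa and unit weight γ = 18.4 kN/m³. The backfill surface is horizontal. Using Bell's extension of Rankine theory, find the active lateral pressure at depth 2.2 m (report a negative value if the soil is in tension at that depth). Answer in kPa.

-10.4 kPa

K_a = (1 − sin φ)/(1 + sin φ) = 0.2400.
σ_a = K_a γ z − 2c√K_a = 0.2400×18.4×2.2 − 2×20.5×0.4899 = -10.37 kPa.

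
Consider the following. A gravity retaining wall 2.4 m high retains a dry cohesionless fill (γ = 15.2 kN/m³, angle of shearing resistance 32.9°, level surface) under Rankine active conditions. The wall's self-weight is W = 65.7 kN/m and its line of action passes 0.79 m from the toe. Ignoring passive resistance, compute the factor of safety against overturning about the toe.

K_a = tan²(45° − 32.9°/2) = 0.2960.
P_a = ½K_aγH² = 0.5×0.2960×15.2×2.4² = 12.96 kN/m, acting at H/3 = 0.8000 m above the base.
Overturning moment M_o = P_a × H/3 = 12.96 × 0.8000 = 10.37.
Resisting moment M_r = W × 0.79 = 65.7 × 0.79 = 51.90.
FS_overturning = M_r/M_o = 51.90/10.37 = 5.006.

5.01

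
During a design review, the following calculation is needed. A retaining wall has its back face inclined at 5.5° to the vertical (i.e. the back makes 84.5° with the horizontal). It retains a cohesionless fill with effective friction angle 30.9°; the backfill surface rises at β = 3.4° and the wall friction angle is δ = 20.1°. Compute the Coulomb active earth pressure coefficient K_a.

K_a = sin²(α+φ) / [sin²α · sin(α−δ) · (1 + √{sin(φ+δ)sin(φ−β) / (sin(α−δ)sin(α+β))})²].
With α = 84.5°, φ = 30.9°, δ = 20.1°, β = 3.4°: K_a = 0.3433.

0.343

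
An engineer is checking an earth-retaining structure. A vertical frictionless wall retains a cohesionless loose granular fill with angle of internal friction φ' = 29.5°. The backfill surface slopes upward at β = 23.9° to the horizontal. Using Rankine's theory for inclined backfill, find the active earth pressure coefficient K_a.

K_a = cos β · (cos β − √(cos²β − cos²φ)) / (cos β + √(cos²β − cos²φ)).
cos β = 0.9143, cos φ = 0.8704, √(cos²β − cos²φ) = 0.2799.
K_a = 0.9143 × (0.9143 − 0.2799)/(0.9143 + 0.2799) = 0.4857.

0.486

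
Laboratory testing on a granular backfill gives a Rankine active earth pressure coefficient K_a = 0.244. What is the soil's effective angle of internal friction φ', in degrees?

K_a = tan²(45° − φ/2) ⇒ 45° − φ/2 = arctan(√0.244) = 26.29°.
φ = 2(45° − 26.29°) = 37.42°.

37.4°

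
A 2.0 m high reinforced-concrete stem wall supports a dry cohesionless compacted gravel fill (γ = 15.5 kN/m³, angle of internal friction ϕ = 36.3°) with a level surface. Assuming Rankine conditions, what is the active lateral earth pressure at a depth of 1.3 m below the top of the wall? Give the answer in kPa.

5.16 kPa

K_a = (1 − sin φ)/(1 + sin φ) = 0.2563.
σ_h = K_a γ z = 0.2563 × 15.5 × 1.3 = 5.164 kPa.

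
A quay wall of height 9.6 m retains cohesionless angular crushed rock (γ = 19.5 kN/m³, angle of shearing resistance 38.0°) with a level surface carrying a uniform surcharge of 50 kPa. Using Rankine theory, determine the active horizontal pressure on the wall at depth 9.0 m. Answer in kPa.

53.6 kPa

K_a = (1 − sin φ)/(1 + sin φ) = 0.2379.
σ_v = γz + q = 19.5 × 9.0 + 50 = 225.5 kPa.
σ_h = K_a σ_v = 0.2379 × 225.5 = 53.64 kPa.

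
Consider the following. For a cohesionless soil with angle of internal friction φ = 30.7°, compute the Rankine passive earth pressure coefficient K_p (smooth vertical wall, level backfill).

3.09

K_p = (1 + sin φ)/(1 − sin φ) = tan²(45° + 30.7°/2) = 3.086.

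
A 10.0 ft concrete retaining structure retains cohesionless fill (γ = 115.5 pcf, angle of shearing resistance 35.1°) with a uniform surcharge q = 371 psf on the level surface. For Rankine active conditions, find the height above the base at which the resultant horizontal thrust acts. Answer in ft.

K_a = 0.2698.
Triangular part P₁ = ½K_aγH² = 1558 at H/3 = 3.333 ft; rectangular part P₂ = K_a q H = 1001 at H/2 = 5.000 ft.
ȳ = (P₁·3.333 + P₂·5.000)/(P₁+P₂) = 3.985 ft.

3.99 ft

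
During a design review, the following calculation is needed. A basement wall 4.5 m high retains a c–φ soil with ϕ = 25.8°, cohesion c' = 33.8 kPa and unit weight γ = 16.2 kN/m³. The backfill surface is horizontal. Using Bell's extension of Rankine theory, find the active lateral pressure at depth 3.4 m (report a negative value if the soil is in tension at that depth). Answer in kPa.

-20.7 kPa

K_a = (1 − sin φ)/(1 + sin φ) = 0.3935.
σ_a = K_a γ z − 2c√K_a = 0.3935×16.2×3.4 − 2×33.8×0.6273 = -20.73 kPa.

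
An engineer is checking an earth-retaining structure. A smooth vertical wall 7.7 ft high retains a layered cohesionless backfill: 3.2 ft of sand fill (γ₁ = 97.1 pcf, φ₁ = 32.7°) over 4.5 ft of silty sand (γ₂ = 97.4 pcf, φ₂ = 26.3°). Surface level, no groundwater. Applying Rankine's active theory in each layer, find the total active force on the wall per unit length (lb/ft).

1070 lb/ft

K_a1 = tan²(45°−32.7°/2) = 0.2985; K_a2 = tan²(45°−26.3°/2) = 0.3859.
Layer 1: σ at base = K_a1 γ₁ h₁ = 92.75 psf; P₁ = ½×92.75×3.2 = 148.4.
Layer 2: σ_v at top = γ₁h₁ = 310.7; σ_h top = K_a2×310.7 = 119.9; σ_h base = K_a2×(310.7+97.4×4.5) = 289.1.
P₂ = ½(119.9+289.1)×4.5 = 920.2. Total P_a = 148.4+920.2 = 1069 lb/ft.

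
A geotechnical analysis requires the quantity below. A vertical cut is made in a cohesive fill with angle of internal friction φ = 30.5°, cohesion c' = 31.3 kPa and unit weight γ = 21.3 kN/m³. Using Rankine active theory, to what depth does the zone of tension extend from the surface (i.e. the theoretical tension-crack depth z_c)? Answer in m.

K_a = tan²(45° − 30.5°/2) = 0.3267; √K_a = 0.5715.
The active pressure is zero where K_a γ z = 2c√K_a, so z_c = 2c/(γ√K_a) = 2×31.3/(21.3×0.5715) = 5.142 m.

5.14 m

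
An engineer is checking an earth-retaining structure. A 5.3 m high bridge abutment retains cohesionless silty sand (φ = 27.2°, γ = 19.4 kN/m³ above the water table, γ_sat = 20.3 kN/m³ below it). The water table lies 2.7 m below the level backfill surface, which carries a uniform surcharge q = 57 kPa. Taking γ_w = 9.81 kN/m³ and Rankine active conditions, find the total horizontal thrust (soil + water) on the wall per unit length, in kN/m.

236 kN/m

K_a = tan²(45° − φ/2) = 0.3726.
γ' = 20.3 − 9.81 = 10.49 kN/m³. h₂ = H − d_w = 2.6 m.
σ'_h: at surface K_a·q = 21.24; at WT K_a(q+γd_w) = 40.75; at base K_a(q+γd_w+γ'h₂) = 50.92 kPa.
P₁ = ½(21.24+40.75)×2.7 = 83.69; P₂ = ½(40.75+50.92)×2.6 = 119.2; P_w = ½γ_w h₂² = 33.16.
Total = 83.69+119.2+33.16 = 236.0 kN/m.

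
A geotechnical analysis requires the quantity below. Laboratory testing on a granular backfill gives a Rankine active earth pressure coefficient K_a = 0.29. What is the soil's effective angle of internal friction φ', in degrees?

33.4°

K_a = tan²(45° − φ/2) ⇒ 45° − φ/2 = arctan(√0.29) = 28.30°.
φ = 2(45° − 28.30°) = 33.39°.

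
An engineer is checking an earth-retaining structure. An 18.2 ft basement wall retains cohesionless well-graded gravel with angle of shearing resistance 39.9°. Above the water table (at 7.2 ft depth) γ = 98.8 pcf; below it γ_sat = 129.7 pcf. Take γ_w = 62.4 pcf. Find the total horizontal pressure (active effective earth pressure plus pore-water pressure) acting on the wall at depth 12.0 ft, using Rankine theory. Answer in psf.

525 psf

K_a = (1 − sin φ)/(1 + sin φ) = 0.2184.
γ' = 129.7 − 62.4 = 67.30 pcf.
Effective vertical stress at 12.0 ft: σ'_v = 98.8×7.2 + 67.30×4.80 = 1034 psf.
σ'_h = K_a σ'_v = 0.2184 × 1034 = 225.9 psf; u = γ_w × 4.80 = 299.5 psf.
Total σ_h = 225.9 + 299.5 = 525.5 psf.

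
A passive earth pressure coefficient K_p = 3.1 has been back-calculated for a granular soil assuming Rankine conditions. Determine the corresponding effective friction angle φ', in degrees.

30.8°

K_p = (1+sin φ)/(1−sin φ) ⇒ sin φ = (K_p − 1)/(K_p + 1) = 0.5122.
φ = arcsin(0.5122) = 30.81°.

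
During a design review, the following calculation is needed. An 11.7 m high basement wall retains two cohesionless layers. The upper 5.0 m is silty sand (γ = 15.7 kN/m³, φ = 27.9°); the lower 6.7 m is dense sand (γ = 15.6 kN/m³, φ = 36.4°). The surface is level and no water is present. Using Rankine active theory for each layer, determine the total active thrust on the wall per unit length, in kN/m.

295 kN/m

K_a1 = tan²(45°−27.9°/2) = 0.3625; K_a2 = tan²(45°−36.4°/2) = 0.2552.
Layer 1: σ at base = K_a1 γ₁ h₁ = 28.45 kPa; P₁ = ½×28.45×5.0 = 71.13.
Layer 2: σ_v at top = γ₁h₁ = 78.50; σ_h top = K_a2×78.50 = 20.03; σ_h base = K_a2×(78.50+15.6×6.7) = 46.70.
P₂ = ½(20.03+46.70)×6.7 = 223.5. Total P_a = 71.13+223.5 = 294.7 kN/m.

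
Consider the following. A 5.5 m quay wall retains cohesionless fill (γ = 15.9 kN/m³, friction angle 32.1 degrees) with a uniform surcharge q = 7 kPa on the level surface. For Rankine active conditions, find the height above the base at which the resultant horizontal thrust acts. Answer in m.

1.96 m

K_a = 0.3060.
Triangular part P₁ = ½K_aγH² = 73.59 at H/3 = 1.833 m; rectangular part P₂ = K_a q H = 11.78 at H/2 = 2.750 m.
ȳ = (P₁·1.833 + P₂·2.750)/(P₁+P₂) = 1.960 m.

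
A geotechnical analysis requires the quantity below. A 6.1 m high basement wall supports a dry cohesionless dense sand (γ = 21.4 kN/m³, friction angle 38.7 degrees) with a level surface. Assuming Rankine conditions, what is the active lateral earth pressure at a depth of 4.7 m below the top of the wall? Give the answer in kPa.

K_a = (1 − sin φ)/(1 + sin φ) = 0.2306.
σ_h = K_a γ z = 0.2306 × 21.4 × 4.7 = 23.19 kPa.

23.2 kPa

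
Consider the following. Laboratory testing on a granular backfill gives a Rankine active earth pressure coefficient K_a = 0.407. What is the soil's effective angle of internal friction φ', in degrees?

K_a = tan²(45° − φ/2) ⇒ 45° − φ/2 = arctan(√0.407) = 32.54°.
φ = 2(45° − 32.54°) = 24.93°.

24.9°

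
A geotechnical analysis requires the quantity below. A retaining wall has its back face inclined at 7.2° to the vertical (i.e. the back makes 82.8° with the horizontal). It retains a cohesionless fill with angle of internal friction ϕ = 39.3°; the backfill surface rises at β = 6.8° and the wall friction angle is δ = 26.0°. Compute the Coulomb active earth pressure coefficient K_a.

0.280

K_a = sin²(α+φ) / [sin²α · sin(α−δ) · (1 + √{sin(φ+δ)sin(φ−β) / (sin(α−δ)sin(α+β))})²].
With α = 82.8°, φ = 39.3°, δ = 26.0°, β = 6.8°: K_a = 0.2801.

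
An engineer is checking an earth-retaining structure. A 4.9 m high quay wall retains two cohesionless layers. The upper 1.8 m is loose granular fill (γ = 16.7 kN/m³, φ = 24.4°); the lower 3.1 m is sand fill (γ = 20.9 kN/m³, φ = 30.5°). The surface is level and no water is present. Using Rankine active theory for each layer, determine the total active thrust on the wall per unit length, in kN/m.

74.5 kN/m

K_a1 = tan²(45°−24.4°/2) = 0.4153; K_a2 = tan²(45°−30.5°/2) = 0.3267.
Layer 1: σ at base = K_a1 γ₁ h₁ = 12.48 kPa; P₁ = ½×12.48×1.8 = 11.24.
Layer 2: σ_v at top = γ₁h₁ = 30.06; σ_h top = K_a2×30.06 = 9.820; σ_h base = K_a2×(30.06+20.9×3.1) = 30.98.
P₂ = ½(9.820+30.98)×3.1 = 63.25. Total P_a = 11.24+63.25 = 74.48 kN/m.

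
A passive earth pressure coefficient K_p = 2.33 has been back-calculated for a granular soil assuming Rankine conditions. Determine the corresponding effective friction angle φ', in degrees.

K_p = (1+sin φ)/(1−sin φ) ⇒ sin φ = (K_p − 1)/(K_p + 1) = 0.3994.
φ = arcsin(0.3994) = 23.54°.

23.5°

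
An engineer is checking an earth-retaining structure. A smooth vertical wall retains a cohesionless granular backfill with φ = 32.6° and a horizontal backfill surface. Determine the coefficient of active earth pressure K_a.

0.300

K_a = tan²(45° − φ/2) = tan²(28.70°) = 0.2997.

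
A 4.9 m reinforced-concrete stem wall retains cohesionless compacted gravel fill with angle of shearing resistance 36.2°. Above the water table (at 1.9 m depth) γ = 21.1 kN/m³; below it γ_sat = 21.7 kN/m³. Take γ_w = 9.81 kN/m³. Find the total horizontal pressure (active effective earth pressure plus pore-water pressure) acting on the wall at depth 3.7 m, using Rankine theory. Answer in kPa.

33.5 kPa

K_a = (1 − sin φ)/(1 + sin φ) = 0.2574.
γ' = 21.7 − 9.81 = 11.89 kN/m³.
Effective vertical stress at 3.7 m: σ'_v = 21.1×1.9 + 11.89×1.80 = 61.49 kPa.
σ'_h = K_a σ'_v = 0.2574 × 61.49 = 15.83 kPa; u = γ_w × 1.80 = 17.66 kPa.
Total σ_h = 15.83 + 17.66 = 33.48 kPa.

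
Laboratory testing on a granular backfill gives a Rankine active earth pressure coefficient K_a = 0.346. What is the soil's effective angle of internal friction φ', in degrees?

29.1°

K_a = tan²(45° − φ/2) ⇒ 45° − φ/2 = arctan(√0.346) = 30.46°.
φ = 2(45° − 30.46°) = 29.07°.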